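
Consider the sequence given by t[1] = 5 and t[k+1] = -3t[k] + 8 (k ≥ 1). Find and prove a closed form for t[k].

Claim: t[k] = -(-3)^k + 2.

Base case: t[1] = 5, and -(-3)^1 + 2 = 3 + 2 = 5.
Assume t[j] = -(-3)^j + 2 for some j ≥ 1.
Then t[j+1] = -3t[j] + 8 = -3·(-(-3)^j + 2) + 8 = 3·(-3)^j − 6 + 8 = -(-3)^{j+1} + 2.
Hence t[k] = -(-3)^k + 2 for every k ≥ 1, by induction.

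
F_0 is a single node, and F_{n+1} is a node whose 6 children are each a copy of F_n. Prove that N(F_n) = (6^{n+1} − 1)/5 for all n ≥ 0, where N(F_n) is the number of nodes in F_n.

Base case: N(F_0) = 1, and (6^{0+1} − 1)/5 = 1.
Assume N(F_m) = (6^{m+1} − 1)/5.
Then N(F_{m+1}) = 1 + 6N(F_m) = 1 + 6·(6^{m+1} − 1)/5 = 1 + (6^{m+2} − 6)/5 = (5 + 6^{m+2} − 6)/5 = (6^{m+2} − 1)/5.
By induction, N(F_n) = (6^{n+1} − 1)/5 for all n ≥ 0.

N(F_n) = (6^{n+1} − 1)/5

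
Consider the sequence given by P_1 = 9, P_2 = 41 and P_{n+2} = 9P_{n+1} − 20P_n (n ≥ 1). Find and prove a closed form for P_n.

Claim: P_n = 5^n + 4^n.

Base cases: P_1 = 9 and 5^1 + 4^1 = 9; P_2 = 41 and 5^2 + 4^2 = 41.
Assume P_j = 5^j + 4^j for all 1 ≤ j ≤ r, where r ≥ 2.
Then P_{r+1} = 9P_r − 20P_{r−1} = 9·(5^r + 4^r) − 20·(5^{r−1} + 4^{r−1}) = (9·5 − 20)5^{r−1} + (9·4 − 20)4^{r−1} = 25·5^{r−1} + 16·4^{r−1} = 5^{r+1} + 4^{r+1}.
This completes the inductive step, so P_n = 5^n + 4^n for all n ≥ 1.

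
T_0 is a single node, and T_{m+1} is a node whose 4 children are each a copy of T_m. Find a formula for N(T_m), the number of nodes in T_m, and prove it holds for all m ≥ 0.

Claim: N(T_m) = (4^{m+1} − 1)/3.

Base case: N(T_0) = 1, and (4^{0+1} − 1)/3 = 1.
Assume N(T_r) = (4^{r+1} − 1)/3.
Then N(T_{r+1}) = 1 + 4N(T_r) = 1 + 4·(4^{r+1} − 1)/3 = 1 + (4^{r+2} − 4)/3 = (3 + 4^{r+2} − 4)/3 = (4^{r+2} − 1)/3.
So the formula holds for r+1, and by induction N(T_m) = (4^{m+1} − 1)/3 for all m ≥ 0.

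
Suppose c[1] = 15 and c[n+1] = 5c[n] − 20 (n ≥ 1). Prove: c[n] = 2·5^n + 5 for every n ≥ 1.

Base case: c[1] = 15, and 2·5^1 + 5 = 10 + 5 = 15.
Assume c[r] = 2·5^r + 5 for some r ≥ 1.
Then c[r+1] = 5c[r] − 20 = 5·(2·5^r + 5) − 20 = 10·5^r + 25 − 20 = 2·5^{r+1} + 5.
By induction, c[n] = 2·5^n + 5 for all n ≥ 1.

c[n] = 2·5^n + 5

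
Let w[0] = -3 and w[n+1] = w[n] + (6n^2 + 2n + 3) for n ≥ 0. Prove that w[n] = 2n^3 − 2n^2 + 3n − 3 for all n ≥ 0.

Base case: w[0] = -3, and 2·0^3 − 2·0^2 + 3·0 − 3 = -3.
Assume w[k] = 2k^3 − 2k^2 + 3k − 3.
Then w[k+1] = w[k] + (6k^2 + 2k + 3) = (2k^3 − 2k^2 + 3k − 3) + (6k^2 + 2k + 3) = 2k^3 + 4k^2 + 5k,
and 2·(k+1)^3 − 2·(k+1)^2 + 3·(k+1) − 3 = 2k^3 + 4k^2 + 5k.
By induction, w[n] = 2n^3 − 2n^2 + 3n − 3 for all n ≥ 0.

w[n] = 2n^3 − 2n^2 + 3n − 3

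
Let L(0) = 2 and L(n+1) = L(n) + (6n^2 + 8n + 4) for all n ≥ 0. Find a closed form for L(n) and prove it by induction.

Claim: L(n) = 2n^3 + n^2 + n + 2.

Base case: L(0) = 2, and 2·0^3 + 0^2 + 0 + 2 = 2.
Assume L(m) = 2m^3 + m^2 + m + 2.
Then L(m+1) = L(m) + (6m^2 + 8m + 4) = (2m^3 + m^2 + m + 2) + (6m^2 + 8m + 4) = 2m^3 + 7m^2 + 9m + 6,
and 2·(m+1)^3 + (m+1)^2 + (m+1) + 2 = 2m^3 + 7m^2 + 9m + 6.
By induction, L(n) = 2n^3 + n^2 + n + 2 for all n ≥ 0.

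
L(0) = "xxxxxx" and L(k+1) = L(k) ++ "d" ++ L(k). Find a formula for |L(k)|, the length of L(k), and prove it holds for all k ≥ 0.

Claim: |L(k)| = 7·2^k − 1.

Base case: |L(0)| = 6, and 7·2^0 − 1 = 6.
Assume |L(r)| = 7·2^r − 1.
Then |L(r+1)| = |L(r)| + 1 + |L(r)| = 2|L(r)| + 1 = 2(7·2^r − 1) + 1 = 7·2^{r+1} − 2 + 1 = 7·2^{r+1} − 1.
This completes the inductive step, so |L(k)| = 7·2^k − 1 for all k ≥ 0.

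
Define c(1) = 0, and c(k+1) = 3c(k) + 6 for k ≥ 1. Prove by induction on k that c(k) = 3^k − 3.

Base case: c(1) = 0, and 3^1 − 3 = 3 − 3 = 0.
Assume c(r) = 3^r − 3 for some r ≥ 1.
Then c(r+1) = 3c(r) + 6 = 3·(3^r − 3) + 6 = 3^{r+1} − 9 + 6 = 3^{r+1} − 3.
So the formula holds for r+1, and by induction c(k) = 3^k − 3 for all k ≥ 1.

c(k) = 3^k − 3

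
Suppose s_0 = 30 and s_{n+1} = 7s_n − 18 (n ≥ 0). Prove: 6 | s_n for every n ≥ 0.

Base case: s_0 = 30 = 6·5, so 6 | s_0.
Assume 6 | s_k, so s_k = 6t for some integer t.
Then s_{k+1} = 7s_k − 18 = 7·(6t) − 18 = 6(7t − 3), so 6 | s_{k+1}.
So the property holds for k+1, and by induction 6 | s_n for all n ≥ 0.

6 | s_n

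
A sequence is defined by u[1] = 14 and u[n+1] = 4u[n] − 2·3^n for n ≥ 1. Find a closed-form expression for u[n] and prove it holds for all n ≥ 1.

Claim: u[n] = 2·4^n + 2·3^n.

Base case: u[1] = 14, and 2·4^1 + 2·3^1 = 8 + 6 = 14.
Assume u[r] = 2·4^r + 2·3^r for some r ≥ 1.
Then u[r+1] = 4u[r] − 2·3^r = 4·(2·4^r + 2·3^r) − 2·3^r = 2·4^{r+1} + 8·3^r − 2·3^r = 2·4^{r+1} + 6·3^r = 2·4^{r+1} + 2·3^{r+1}.
Hence u[n] = 2·4^n + 2·3^n for every n ≥ 1, by induction.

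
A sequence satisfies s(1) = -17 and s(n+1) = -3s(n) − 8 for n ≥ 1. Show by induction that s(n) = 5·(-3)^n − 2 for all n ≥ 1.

Base case: s(1) = -17, and 5·(-3)^1 − 2 = -15 − 2 = -17.
Assume s(r) = 5·(-3)^r − 2 for some r ≥ 1.
Then s(r+1) = -3s(r) − 8 = -3·(5·(-3)^r − 2) − 8 = -15·(-3)^r + 6 − 8 = 5·(-3)^{r+1} − 2.
This completes the inductive step, so s(n) = 5·(-3)^n − 2 for all n ≥ 1.

s(n) = 5·(-3)^n − 2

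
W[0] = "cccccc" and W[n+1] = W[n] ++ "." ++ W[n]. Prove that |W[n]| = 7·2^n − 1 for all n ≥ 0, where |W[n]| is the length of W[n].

Base case: |W[0]| = 6, and 7·2^0 − 1 = 6.
Assume |W[k]| = 7·2^k − 1.
Then |W[k+1]| = |W[k]| + 1 + |W[k]| = 2|W[k]| + 1 = 2(7·2^k − 1) + 1 = 7·2^{k+1} − 2 + 1 = 7·2^{k+1} − 1.
By induction, |W[n]| = 7·2^n − 1 for all n ≥ 0.

|W[n]| = 7·2^n − 1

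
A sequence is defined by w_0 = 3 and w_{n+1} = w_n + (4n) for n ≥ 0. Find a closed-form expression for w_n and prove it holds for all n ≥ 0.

Claim: w_n = 2n^2 − 2n + 3.

Base case: w_0 = 3, and 2·0^2 − 2·0 + 3 = 3.
Assume w_k = 2k^2 − 2k + 3.
Then w_{k+1} = w_k + (4k) = (2k^2 − 2k + 3) + (4k) = 2k^2 + 2k + 3,
and 2·(k+1)^2 − 2·(k+1) + 3 = 2k^2 + 2k + 3.
This completes the inductive step, so w_n = 2n^2 − 2n + 3 for all n ≥ 0.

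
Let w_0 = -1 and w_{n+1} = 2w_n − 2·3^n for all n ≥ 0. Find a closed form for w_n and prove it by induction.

Claim: w_n = 2^n − 2·3^n.

Base case: w_0 = -1, and 2^0 − 2·3^0 = 1 − 2 = -1.
Assume w_j = 2^j − 2·3^j for some j ≥ 0.
Then w_{j+1} = 2w_j − 2·3^j = 2·(2^j − 2·3^j) − 2·3^j = 2^{j+1} − 4·3^j − 2·3^j = 2^{j+1} − 6·3^j = 2^{j+1} − 2·3^{j+1}.
By induction, w_n = 2^n − 2·3^n for all n ≥ 0.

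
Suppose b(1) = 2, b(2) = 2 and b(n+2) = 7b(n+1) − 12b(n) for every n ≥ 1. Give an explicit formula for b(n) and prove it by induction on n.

Claim: b(n) = -4^n + 2·3^n.

Base cases: b(1) = 2 and -4^1 + 2·3^1 = 2; b(2) = 2 and -4^2 + 2·3^2 = 2.
Assume b(j) = -4^j + 2·3^j for all 1 ≤ j ≤ m, where m ≥ 2.
Then b(m+1) = 7b(m) − 12b(m−1) = 7·(-4^m + 2·3^m) − 12·(-4^{m−1} + 2·3^{m−1}) = -(7·4 − 12)4^{m−1} + 2·(7·3 − 12)3^{m−1} = -16·4^{m−1} + 18·3^{m−1} = -4^{m+1} + 2·3^{m+1}.
So the formula holds for m+1, and by strong induction b(n) = -4^n + 2·3^n for all n ≥ 1.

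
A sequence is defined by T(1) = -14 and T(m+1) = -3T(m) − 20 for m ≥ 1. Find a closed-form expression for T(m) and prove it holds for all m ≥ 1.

Claim: T(m) = 3·(-3)^m − 5.

Base case: T(1) = -14, and 3·(-3)^1 − 5 = -9 − 5 = -14.
Assume T(j) = 3·(-3)^j − 5 for some j ≥ 1.
Then T(j+1) = -3T(j) − 20 = -3·(3·(-3)^j − 5) − 20 = -9·(-3)^j + 15 − 20 = 3·(-3)^{j+1} − 5.
Hence T(m) = 3·(-3)^m − 5 for every m ≥ 1, by induction.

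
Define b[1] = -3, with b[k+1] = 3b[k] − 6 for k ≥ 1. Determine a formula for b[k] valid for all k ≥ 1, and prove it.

Claim: b[k] = -2·3^k + 3.

Base case: b[1] = -3, and -2·3^1 + 3 = -6 + 3 = -3.
Assume b[j] = -2·3^j + 3 for some j ≥ 1.
Then b[j+1] = 3b[j] − 6 = 3·(-2·3^j + 3) − 6 = -6·3^j + 9 − 6 = -2·3^{j+1} + 3.
Hence b[k] = -2·3^k + 3 for every k ≥ 1, by induction.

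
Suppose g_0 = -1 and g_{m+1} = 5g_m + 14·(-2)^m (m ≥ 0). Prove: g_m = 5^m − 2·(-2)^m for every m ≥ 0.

Base case: g_0 = -1, and 5^0 − 2·(-2)^0 = 1 − 2 = -1.
Assume g_r = 5^r − 2·(-2)^r for some r ≥ 0.
Then g_{r+1} = 5g_r + 14·(-2)^r = 5·(5^r − 2·(-2)^r) + 14·(-2)^r = 5^{r+1} − 10·(-2)^r + 14·(-2)^r = 5^{r+1} + 4·(-2)^r = 5^{r+1} − 2·(-2)^{r+1}.
Hence g_m = 5^m − 2·(-2)^m for every m ≥ 0, by induction.

g_m = 5^m − 2·(-2)^m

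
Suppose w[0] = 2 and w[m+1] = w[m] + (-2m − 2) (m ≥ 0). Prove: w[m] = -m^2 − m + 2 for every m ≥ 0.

Base case: w[0] = 2, and -0^2 − 0 + 2 = 2.
Assume w[k] = -k^2 − k + 2.
Then w[k+1] = w[k] + (-2k − 2) = (-k^2 − k + 2) + (-2k − 2) = -k^2 − 3k,
and -(k+1)^2 − (k+1) + 2 = -k^2 − 3k.
By induction, w[m] = -m^2 − m + 2 for all m ≥ 0.

w[m] = -m^2 − m + 2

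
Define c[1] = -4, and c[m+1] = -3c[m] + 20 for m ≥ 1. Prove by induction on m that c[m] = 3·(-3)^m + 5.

Base case: c[1] = -4, and 3·(-3)^1 + 5 = -9 + 5 = -4.
Assume c[k] = 3·(-3)^k + 5 for some k ≥ 1.
Then c[k+1] = -3c[k] + 20 = -3·(3·(-3)^k + 5) + 20 = -9·(-3)^k − 15 + 20 = 3·(-3)^{k+1} + 5.
By induction, c[m] = 3·(-3)^m + 5 for all m ≥ 1.

c[m] = 3·(-3)^m + 5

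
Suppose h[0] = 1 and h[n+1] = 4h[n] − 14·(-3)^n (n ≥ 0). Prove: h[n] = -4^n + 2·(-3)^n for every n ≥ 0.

Base case: h[0] = 1, and -4^0 + 2·(-3)^0 = -1 + 2 = 1.
Assume h[j] = -4^j + 2·(-3)^j for some j ≥ 0.
Then h[j+1] = 4h[j] − 14·(-3)^j = 4·(-4^j + 2·(-3)^j) − 14·(-3)^j = -4^{j+1} + 8·(-3)^j − 14·(-3)^j = -4^{j+1} − 6·(-3)^j = -4^{j+1} + 2·(-3)^{j+1}.
Hence h[n] = -4^n + 2·(-3)^n for every n ≥ 0, by induction.

h[n] = -4^n + 2·(-3)^n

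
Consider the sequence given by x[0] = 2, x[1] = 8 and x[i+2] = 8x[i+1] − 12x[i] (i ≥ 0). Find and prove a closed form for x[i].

Claim: x[i] = 6^i + 2^i.

Base cases: x[0] = 2 and 6^0 + 2^0 = 2; x[1] = 8 and 6^1 + 2^1 = 8.
Assume x[j] = 6^j + 2^j for all 0 ≤ j ≤ m, where m ≥ 1.
Then x[m+1] = 8x[m] − 12x[m−1] = 8·(6^m + 2^m) − 12·(6^{m−1} + 2^{m−1}) = (8·6 − 12)6^{m−1} + (8·2 − 12)2^{m−1} = 36·6^{m−1} + 4·2^{m−1} = 6^{m+1} + 2^{m+1}.
By strong induction, x[i] = 6^i + 2^i for all i ≥ 0.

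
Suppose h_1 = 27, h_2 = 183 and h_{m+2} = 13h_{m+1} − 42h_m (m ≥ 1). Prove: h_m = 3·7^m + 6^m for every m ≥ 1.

Base cases: h_1 = 27 and 3·7^1 + 6^1 = 27; h_2 = 183 and 3·7^2 + 6^2 = 183.
Assume h_i = 3·7^i + 6^i for all 1 ≤ i ≤ j, where j ≥ 2.
Then h_{j+1} = 13h_j − 42h_{j−1} = 13·(3·7^j + 6^j) − 42·(3·7^{j−1} + 6^{j−1}) = 3·(13·7 − 42)7^{j−1} + (13·6 − 42)6^{j−1} = 147·7^{j−1} + 36·6^{j−1} = 3·7^{j+1} + 6^{j+1}.
Hence h_m = 3·7^m + 6^m for every m ≥ 1, by strong induction.

h_m = 3·7^m + 6^m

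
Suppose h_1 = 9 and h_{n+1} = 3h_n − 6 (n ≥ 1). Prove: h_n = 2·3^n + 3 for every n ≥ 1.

Base case: h_1 = 9, and 2·3^1 + 3 = 6 + 3 = 9.
Assume h_m = 2·3^m + 3 for some m ≥ 1.
Then h_{m+1} = 3h_m − 6 = 3·(2·3^m + 3) − 6 = 6·3^m + 9 − 6 = 2·3^{m+1} + 3.
This completes the inductive step, so h_n = 2·3^n + 3 for all n ≥ 1.

h_n = 2·3^n + 3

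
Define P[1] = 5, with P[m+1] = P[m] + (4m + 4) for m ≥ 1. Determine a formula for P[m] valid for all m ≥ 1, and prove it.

Claim: P[m] = 2m^2 + 2m + 1.

Base case: P[1] = 5, and 2·1^2 + 2·1 + 1 = 5.
Assume P[j] = 2j^2 + 2j + 1.
Then P[j+1] = P[j] + (4j + 4) = (2j^2 + 2j + 1) + (4j + 4) = 2j^2 + 6j + 5,
and 2·(j+1)^2 + 2·(j+1) + 1 = 2j^2 + 6j + 5.
By induction, P[m] = 2m^2 + 2m + 1 for all m ≥ 1.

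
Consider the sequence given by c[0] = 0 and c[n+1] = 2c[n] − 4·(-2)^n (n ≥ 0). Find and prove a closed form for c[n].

Claim: c[n] = -2^n + (-2)^n.

Base case: c[0] = 0, and -2^0 + (-2)^0 = -1 + 1 = 0.
Assume c[m] = -2^m + (-2)^m for some m ≥ 0.
Then c[m+1] = 2c[m] − 4·(-2)^m = 2·(-2^m + (-2)^m) − 4·(-2)^m = -2^{m+1} + 2·(-2)^m − 4·(-2)^m = -2^{m+1} − 2·(-2)^m = -2^{m+1} + (-2)^{m+1}.
So the formula holds for m+1, and by induction c[n] = -2^n + (-2)^n for all n ≥ 0.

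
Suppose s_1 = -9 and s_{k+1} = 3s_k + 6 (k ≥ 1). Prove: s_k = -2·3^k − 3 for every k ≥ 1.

Base case: s_1 = -9, and -2·3^1 − 3 = -6 − 3 = -9.
Assume s_m = -2·3^m − 3 for some m ≥ 1.
Then s_{m+1} = 3s_m + 6 = 3·(-2·3^m − 3) + 6 = -6·3^m − 9 + 6 = -2·3^{m+1} − 3.
By induction, s_k = -2·3^k − 3 for all k ≥ 1.

s_k = -2·3^k − 3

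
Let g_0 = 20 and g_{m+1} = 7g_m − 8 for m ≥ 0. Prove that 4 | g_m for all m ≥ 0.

Base case: g_0 = 20 = 4·5, so 4 | g_0.
Assume 4 | g_r, so g_r = 4t for some integer t.
Then g_{r+1} = 7g_r − 8 = 7·(4t) − 8 = 4(7t − 2), so 4 | g_{r+1}.
This completes the inductive step, so 4 | g_m for all m ≥ 0.

4 | g_m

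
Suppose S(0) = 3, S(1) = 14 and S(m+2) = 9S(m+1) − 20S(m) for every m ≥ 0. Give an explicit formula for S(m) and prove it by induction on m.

Claim: S(m) = 4^m + 2·5^m.

Base cases: S(0) = 3 and 4^0 + 2·5^0 = 3; S(1) = 14 and 4^1 + 2·5^1 = 14.
Assume S(j) = 4^j + 2·5^j for all 0 ≤ j ≤ k, where k ≥ 1.
Then S(k+1) = 9S(k) − 20S(k−1) = 9·(4^k + 2·5^k) − 20·(4^{k−1} + 2·5^{k−1}) = (9·4 − 20)4^{k−1} + 2·(9·5 − 20)5^{k−1} = 16·4^{k−1} + 50·5^{k−1} = 4^{k+1} + 2·5^{k+1}.
By strong induction, S(m) = 4^m + 2·5^m for all m ≥ 0.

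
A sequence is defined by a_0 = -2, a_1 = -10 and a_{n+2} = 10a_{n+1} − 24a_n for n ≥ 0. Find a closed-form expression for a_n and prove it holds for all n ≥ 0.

Claim: a_n = -6^n − 4^n.

Base cases: a_0 = -2 and -6^0 − 4^0 = -2; a_1 = -10 and -6^1 − 4^1 = -10.
Assume a_j = -6^j − 4^j for all 0 ≤ j ≤ k, where k ≥ 1.
Then a_{k+1} = 10a_k − 24a_{k−1} = 10·(-6^k − 4^k) − 24·(-6^{k−1} − 4^{k−1}) = -(10·6 − 24)6^{k−1} − (10·4 − 24)4^{k−1} = -36·6^{k−1} − 16·4^{k−1} = -6^{k+1} − 4^{k+1}.
This completes the inductive step, so a_n = -6^n − 4^n for all n ≥ 0.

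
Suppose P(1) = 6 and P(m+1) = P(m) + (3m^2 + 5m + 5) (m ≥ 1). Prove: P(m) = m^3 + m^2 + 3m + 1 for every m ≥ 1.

Base case: P(1) = 6, and 1^3 + 1^2 + 3·1 + 1 = 6.
Assume P(r) = r^3 + r^2 + 3r + 1.
Then P(r+1) = P(r) + (3r^2 + 5r + 5) = (r^3 + r^2 + 3r + 1) + (3r^2 + 5r + 5) = r^3 + 4r^2 + 8r + 6,
and (r+1)^3 + (r+1)^2 + 3·(r+1) + 1 = r^3 + 4r^2 + 8r + 6.
This completes the inductive step, so P(m) = m^3 + m^2 + 3m + 1 for all m ≥ 1.

P(m) = m^3 + m^2 + 3m + 1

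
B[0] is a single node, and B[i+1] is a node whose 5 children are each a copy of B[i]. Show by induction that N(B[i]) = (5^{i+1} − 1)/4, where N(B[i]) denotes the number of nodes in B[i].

Base case: N(B[0]) = 1, and (5^{0+1} − 1)/4 = 1.
Assume N(B[j]) = (5^{j+1} − 1)/4.
Then N(B[j+1]) = 1 + 5N(B[j]) = 1 + 5·(5^{j+1} − 1)/4 = 1 + (5^{j+2} − 5)/4 = (4 + 5^{j+2} − 5)/4 = (5^{j+2} − 1)/4.
So the formula holds for j+1, and by induction N(B[i]) = (5^{i+1} − 1)/4 for all i ≥ 0.

N(B[i]) = (5^{i+1} − 1)/4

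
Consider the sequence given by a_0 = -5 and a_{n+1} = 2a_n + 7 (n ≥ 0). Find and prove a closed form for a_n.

Claim: a_n = 2^{n+1} − 7.

Base case: a_0 = -5, and 2^{0+1} − 7 = 2 − 7 = -5.
Assume a_r = 2^{r+1} − 7 for some r ≥ 0.
Then a_{r+1} = 2a_r + 7 = 2·(2^{r+1} − 7) + 7 = 2^{r+2} − 14 + 7 = 2^{r+2} − 7.
This completes the inductive step, so a_n = 2^{n+1} − 7 for all n ≥ 0.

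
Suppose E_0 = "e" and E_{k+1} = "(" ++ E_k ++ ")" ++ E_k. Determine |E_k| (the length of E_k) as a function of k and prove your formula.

Claim: |E_k| = 3·2^k − 2.

Base case: |E_0| = 1, and 3·2^0 − 2 = 1.
Assume |E_j| = 3·2^j − 2.
Then |E_{j+1}| = 1 + |E_j| + 1 + |E_j| = 2|E_j| + 2 = 2(3·2^j − 2) + 2 = 3·2^{j+1} − 4 + 2 = 3·2^{j+1} − 2.
So the formula holds for j+1, and by induction |E_k| = 3·2^k − 2 for all k ≥ 0.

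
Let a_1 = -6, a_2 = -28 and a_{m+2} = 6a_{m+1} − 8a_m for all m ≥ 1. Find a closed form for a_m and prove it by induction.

Claim: a_m = 2^m − 2·4^m.

Base cases: a_1 = -6 and 2^1 − 2·4^1 = -6; a_2 = -28 and 2^2 − 2·4^2 = -28.
Assume a_i = 2^i − 2·4^i for all 1 ≤ i ≤ j, where j ≥ 2.
Then a_{j+1} = 6a_j − 8a_{j−1} = 6·(2^j − 2·4^j) − 8·(2^{j−1} − 2·4^{j−1}) = (6·2 − 8)2^{j−1} − 2·(6·4 − 8)4^{j−1} = 4·2^{j−1} − 32·4^{j−1} = 2^{j+1} − 2·4^{j+1}.
Hence a_m = 2^m − 2·4^m for every m ≥ 1, by strong induction.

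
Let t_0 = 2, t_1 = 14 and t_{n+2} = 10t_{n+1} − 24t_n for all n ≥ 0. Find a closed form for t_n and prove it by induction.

Claim: t_n = 3·6^n − 4^n.

Base cases: t_0 = 2 and 3·6^0 − 4^0 = 2; t_1 = 14 and 3·6^1 − 4^1 = 14.
Assume t_i = 3·6^i − 4^i for all 0 ≤ i ≤ j, where j ≥ 1.
Then t_{j+1} = 10t_j − 24t_{j−1} = 10·(3·6^j − 4^j) − 24·(3·6^{j−1} − 4^{j−1}) = 3·(10·6 − 24)6^{j−1} − (10·4 − 24)4^{j−1} = 108·6^{j−1} − 16·4^{j−1} = 3·6^{j+1} − 4^{j+1}.
This completes the inductive step, so t_n = 3·6^n − 4^n for all n ≥ 0.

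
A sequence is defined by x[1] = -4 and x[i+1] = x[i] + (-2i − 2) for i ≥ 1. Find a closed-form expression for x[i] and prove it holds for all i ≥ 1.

Claim: x[i] = -i^2 − i − 2.

Base case: x[1] = -4, and -1^2 − 1 − 2 = -4.
Assume x[m] = -m^2 − m − 2.
Then x[m+1] = x[m] + (-2m − 2) = (-m^2 − m − 2) + (-2m − 2) = -m^2 − 3m − 4,
and -(m+1)^2 − (m+1) − 2 = -m^2 − 3m − 4.
By induction, x[i] = -i^2 − i − 2 for all i ≥ 1.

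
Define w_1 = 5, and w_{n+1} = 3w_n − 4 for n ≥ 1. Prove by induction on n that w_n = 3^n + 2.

Base case: w_1 = 5, and 3^1 + 2 = 3 + 2 = 5.
Assume w_m = 3^m + 2 for some m ≥ 1.
Then w_{m+1} = 3w_m − 4 = 3·(3^m + 2) − 4 = 3^{m+1} + 6 − 4 = 3^{m+1} + 2.
Hence w_n = 3^n + 2 for every n ≥ 1, by induction.

w_n = 3^n + 2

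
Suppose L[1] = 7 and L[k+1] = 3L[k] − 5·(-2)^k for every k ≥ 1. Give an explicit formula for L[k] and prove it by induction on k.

Claim: L[k] = 3·3^k + (-2)^k.

Base case: L[1] = 7, and 3·3^1 + (-2)^1 = 9 − 2 = 7.
Assume L[m] = 3·3^m + (-2)^m for some m ≥ 1.
Then L[m+1] = 3L[m] − 5·(-2)^m = 3·(3·3^m + (-2)^m) − 5·(-2)^m = 3·3^{m+1} + 3·(-2)^m − 5·(-2)^m = 3·3^{m+1} − 2·(-2)^m = 3·3^{m+1} + (-2)^{m+1}.
Hence L[k] = 3·3^k + (-2)^k for every k ≥ 1, by induction.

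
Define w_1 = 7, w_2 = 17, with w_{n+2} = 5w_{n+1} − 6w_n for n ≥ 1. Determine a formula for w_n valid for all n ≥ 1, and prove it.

Claim: w_n = 3^n + 2·2^n.

Base cases: w_1 = 7 and 3^1 + 2·2^1 = 7; w_2 = 17 and 3^2 + 2·2^2 = 17.
Assume w_i = 3^i + 2·2^i for all 1 ≤ i ≤ j, where j ≥ 2.
Then w_{j+1} = 5w_j − 6w_{j−1} = 5·(3^j + 2·2^j) − 6·(3^{j−1} + 2·2^{j−1}) = (5·3 − 6)3^{j−1} + 2·(5·2 − 6)2^{j−1} = 9·3^{j−1} + 8·2^{j−1} = 3^{j+1} + 2·2^{j+1}.
This completes the inductive step, so w_n = 3^n + 2·2^n for all n ≥ 1.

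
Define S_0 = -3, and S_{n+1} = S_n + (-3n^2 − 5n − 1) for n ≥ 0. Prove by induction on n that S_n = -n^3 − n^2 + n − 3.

Base case: S_0 = -3, and -0^3 − 0^2 + 0 − 3 = -3.
Assume S_m = -m^3 − m^2 + m − 3.
Then S_{m+1} = S_m + (-3m^2 − 5m − 1) = (-m^3 − m^2 + m − 3) + (-3m^2 − 5m − 1) = -m^3 − 4m^2 − 4m − 4,
and -(m+1)^3 − (m+1)^2 + (m+1) − 3 = -m^3 − 4m^2 − 4m − 4.
Hence S_n = -n^3 − n^2 + n − 3 for every n ≥ 0, by induction.

S_n = -n^3 − n^2 + n − 3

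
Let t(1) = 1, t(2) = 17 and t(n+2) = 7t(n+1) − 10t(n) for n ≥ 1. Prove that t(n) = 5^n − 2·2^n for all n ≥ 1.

Base cases: t(1) = 1 and 5^1 − 2·2^1 = 1; t(2) = 17 and 5^2 − 2·2^2 = 17.
Assume t(j) = 5^j − 2·2^j for all 1 ≤ j ≤ k, where k ≥ 2.
Then t(k+1) = 7t(k) − 10t(k−1) = 7·(5^k − 2·2^k) − 10·(5^{k−1} − 2·2^{k−1}) = (7·5 − 10)5^{k−1} − 2·(7·2 − 10)2^{k−1} = 25·5^{k−1} − 8·2^{k−1} = 5^{k+1} − 2·2^{k+1}.
Hence t(n) = 5^n − 2·2^n for every n ≥ 1, by strong induction.

t(n) = 5^n − 2·2^n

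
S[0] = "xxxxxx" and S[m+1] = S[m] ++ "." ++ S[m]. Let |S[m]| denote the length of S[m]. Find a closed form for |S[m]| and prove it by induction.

Claim: |S[m]| = 7·2^m − 1.

Base case: |S[0]| = 6, and 7·2^0 − 1 = 6.
Assume |S[j]| = 7·2^j − 1.
Then |S[j+1]| = |S[j]| + 1 + |S[j]| = 2|S[j]| + 1 = 2(7·2^j − 1) + 1 = 7·2^{j+1} − 2 + 1 = 7·2^{j+1} − 1.
So the formula holds for j+1, and by induction |S[m]| = 7·2^m − 1 for all m ≥ 0.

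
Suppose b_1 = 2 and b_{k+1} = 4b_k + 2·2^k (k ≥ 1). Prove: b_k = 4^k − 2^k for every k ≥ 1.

Base case: b_1 = 2, and 4^1 − 2^1 = 4 − 2 = 2.
Assume b_m = 4^m − 2^m for some m ≥ 1.
Then b_{m+1} = 4b_m + 2·2^m = 4·(4^m − 2^m) + 2·2^m = 4^{m+1} − 4·2^m + 2·2^m = 4^{m+1} − 2·2^m = 4^{m+1} − 2^{m+1}.
This completes the inductive step, so b_k = 4^k − 2^k for all k ≥ 1.

b_k = 4^k − 2^k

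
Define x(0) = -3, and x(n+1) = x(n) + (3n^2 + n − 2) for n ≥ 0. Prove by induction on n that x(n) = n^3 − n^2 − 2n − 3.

Base case: x(0) = -3, and 0^3 − 0^2 − 2·0 − 3 = -3.
Assume x(j) = j^3 − j^2 − 2j − 3.
Then x(j+1) = x(j) + (3j^2 + j − 2) = (j^3 − j^2 − 2j − 3) + (3j^2 + j − 2) = j^3 + 2j^2 − j − 5,
and (j+1)^3 − (j+1)^2 − 2·(j+1) − 3 = j^3 + 2j^2 − j − 5.
This completes the inductive step, so x(n) = n^3 − n^2 − 2n − 3 for all n ≥ 0.

x(n) = n^3 − n^2 − 2n − 3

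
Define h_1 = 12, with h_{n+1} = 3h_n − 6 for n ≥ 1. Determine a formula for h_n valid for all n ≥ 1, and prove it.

Claim: h_n = 3^{n+1} + 3.

Base case: h_1 = 12, and 3^{1+1} + 3 = 9 + 3 = 12.
Assume h_r = 3^{r+1} + 3 for some r ≥ 1.
Then h_{r+1} = 3h_r − 6 = 3·(3^{r+1} + 3) − 6 = 3^{r+2} + 9 − 6 = 3^{r+2} + 3.
This completes the inductive step, so h_n = 3^{n+1} + 3 for all n ≥ 1.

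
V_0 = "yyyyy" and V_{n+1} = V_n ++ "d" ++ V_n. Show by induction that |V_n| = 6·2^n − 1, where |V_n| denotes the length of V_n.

Base case: |V_0| = 5, and 6·2^0 − 1 = 5.
Assume |V_m| = 6·2^m − 1.
Then |V_{m+1}| = |V_m| + 1 + |V_m| = 2|V_m| + 1 = 2(6·2^m − 1) + 1 = 6·2^{m+1} − 2 + 1 = 6·2^{m+1} − 1.
By induction, |V_n| = 6·2^n − 1 for all n ≥ 0.

|V_n| = 6·2^n − 1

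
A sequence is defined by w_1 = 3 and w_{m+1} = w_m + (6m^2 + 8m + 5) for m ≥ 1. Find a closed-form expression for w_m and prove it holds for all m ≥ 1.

Claim: w_m = 2m^3 + m^2 + 2m − 2.

Base case: w_1 = 3, and 2·1^3 + 1^2 + 2·1 − 2 = 3.
Assume w_r = 2r^3 + r^2 + 2r − 2.
Then w_{r+1} = w_r + (6r^2 + 8r + 5) = (2r^3 + r^2 + 2r − 2) + (6r^2 + 8r + 5) = 2r^3 + 7r^2 + 10r + 3,
and 2·(r+1)^3 + (r+1)^2 + 2·(r+1) − 2 = 2r^3 + 7r^2 + 10r + 3.
This completes the inductive step, so w_m = 2m^3 + m^2 + 2m − 2 for all m ≥ 1.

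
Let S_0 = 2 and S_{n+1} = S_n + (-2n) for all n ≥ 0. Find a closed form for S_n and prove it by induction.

Claim: S_n = -n^2 + n + 2.

Base case: S_0 = 2, and -0^2 + 0 + 2 = 2.
Assume S_k = -k^2 + k + 2.
Then S_{k+1} = S_k + (-2k) = (-k^2 + k + 2) + (-2k) = -k^2 − k + 2,
and -(k+1)^2 + (k+1) + 2 = -k^2 − k + 2.
This completes the inductive step, so S_n = -n^2 + n + 2 for all n ≥ 0.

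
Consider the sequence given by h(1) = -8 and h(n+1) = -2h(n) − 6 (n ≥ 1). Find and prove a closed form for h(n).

Claim: h(n) = 3·(-2)^n − 2.

Base case: h(1) = -8, and 3·(-2)^1 − 2 = -6 − 2 = -8.
Assume h(m) = 3·(-2)^m − 2 for some m ≥ 1.
Then h(m+1) = -2h(m) − 6 = -2·(3·(-2)^m − 2) − 6 = -6·(-2)^m + 4 − 6 = 3·(-2)^{m+1} − 2.
Hence h(n) = 3·(-2)^n − 2 for every n ≥ 1, by induction.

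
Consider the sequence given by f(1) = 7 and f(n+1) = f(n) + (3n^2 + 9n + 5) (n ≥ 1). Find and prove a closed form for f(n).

Claim: f(n) = n^3 + 3n^2 + n + 2.

Base case: f(1) = 7, and 1^3 + 3·1^2 + 1 + 2 = 7.
Assume f(r) = r^3 + 3r^2 + r + 2.
Then f(r+1) = f(r) + (3r^2 + 9r + 5) = (r^3 + 3r^2 + r + 2) + (3r^2 + 9r + 5) = r^3 + 6r^2 + 10r + 7,
and (r+1)^3 + 3·(r+1)^2 + (r+1) + 2 = r^3 + 6r^2 + 10r + 7.
Hence f(n) = n^3 + 3n^2 + n + 2 for every n ≥ 1, by induction.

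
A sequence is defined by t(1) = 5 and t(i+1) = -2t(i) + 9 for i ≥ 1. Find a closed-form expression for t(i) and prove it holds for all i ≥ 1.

Claim: t(i) = -(-2)^i + 3.

Base case: t(1) = 5, and -(-2)^1 + 3 = 2 + 3 = 5.
Assume t(j) = -(-2)^j + 3 for some j ≥ 1.
Then t(j+1) = -2t(j) + 9 = -2·(-(-2)^j + 3) + 9 = 2·(-2)^j − 6 + 9 = -(-2)^{j+1} + 3.
Hence t(i) = -(-2)^i + 3 for every i ≥ 1, by induction.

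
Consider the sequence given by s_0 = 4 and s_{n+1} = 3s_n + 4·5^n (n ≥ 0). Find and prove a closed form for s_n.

Claim: s_n = 2·3^n + 2·5^n.

Base case: s_0 = 4, and 2·3^0 + 2·5^0 = 2 + 2 = 4.
Assume s_r = 2·3^r + 2·5^r for some r ≥ 0.
Then s_{r+1} = 3s_r + 4·5^r = 3·(2·3^r + 2·5^r) + 4·5^r = 2·3^{r+1} + 6·5^r + 4·5^r = 2·3^{r+1} + 10·5^r = 2·3^{r+1} + 2·5^{r+1}.
This completes the inductive step, so s_n = 2·3^n + 2·5^n for all n ≥ 0.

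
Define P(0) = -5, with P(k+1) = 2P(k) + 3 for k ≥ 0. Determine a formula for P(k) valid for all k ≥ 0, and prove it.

Claim: P(k) = -2^{k+1} − 3.

Base case: P(0) = -5, and -2^{0+1} − 3 = -2 − 3 = -5.
Assume P(m) = -2^{m+1} − 3 for some m ≥ 0.
Then P(m+1) = 2P(m) + 3 = 2·(-2^{m+1} − 3) + 3 = -2^{m+2} − 6 + 3 = -2^{m+2} − 3.
By induction, P(k) = -2^{k+1} − 3 for all k ≥ 0.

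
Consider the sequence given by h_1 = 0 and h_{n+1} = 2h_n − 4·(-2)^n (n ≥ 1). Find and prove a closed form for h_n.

Claim: h_n = 2^n + (-2)^n.

Base case: h_1 = 0, and 2^1 + (-2)^1 = 2 − 2 = 0.
Assume h_k = 2^k + (-2)^k for some k ≥ 1.
Then h_{k+1} = 2h_k − 4·(-2)^k = 2·(2^k + (-2)^k) − 4·(-2)^k = 2^{k+1} + 2·(-2)^k − 4·(-2)^k = 2^{k+1} − 2·(-2)^k = 2^{k+1} + (-2)^{k+1}.
Hence h_n = 2^n + (-2)^n for every n ≥ 1, by induction.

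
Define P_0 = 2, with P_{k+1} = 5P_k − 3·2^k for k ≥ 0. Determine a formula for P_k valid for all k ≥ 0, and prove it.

Claim: P_k = 5^k + 2^k.

Base case: P_0 = 2, and 5^0 + 2^0 = 1 + 1 = 2.
Assume P_j = 5^j + 2^j for some j ≥ 0.
Then P_{j+1} = 5P_j − 3·2^j = 5·(5^j + 2^j) − 3·2^j = 5^{j+1} + 5·2^j − 3·2^j = 5^{j+1} + 2·2^j = 5^{j+1} + 2^{j+1}.
So the formula holds for j+1, and by induction P_k = 5^k + 2^k for all k ≥ 0.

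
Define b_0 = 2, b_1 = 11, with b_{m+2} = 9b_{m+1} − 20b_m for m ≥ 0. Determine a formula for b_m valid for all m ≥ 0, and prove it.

Claim: b_m = 3·5^m − 4^m.

Base cases: b_0 = 2 and 3·5^0 − 4^0 = 2; b_1 = 11 and 3·5^1 − 4^1 = 11.
Assume b_j = 3·5^j − 4^j for all 0 ≤ j ≤ r, where r ≥ 1.
Then b_{r+1} = 9b_r − 20b_{r−1} = 9·(3·5^r − 4^r) − 20·(3·5^{r−1} − 4^{r−1}) = 3·(9·5 − 20)5^{r−1} − (9·4 − 20)4^{r−1} = 75·5^{r−1} − 16·4^{r−1} = 3·5^{r+1} − 4^{r+1}.
So the formula holds for r+1, and by strong induction b_m = 3·5^m − 4^m for all m ≥ 0.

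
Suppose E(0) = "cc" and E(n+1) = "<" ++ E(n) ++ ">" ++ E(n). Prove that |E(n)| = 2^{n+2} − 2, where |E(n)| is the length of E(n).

Base case: |E(0)| = 2, and 2^{0+2} − 2 = 2.
Assume |E(k)| = 2^{k+2} − 2.
Then |E(k+1)| = 1 + |E(k)| + 1 + |E(k)| = 2|E(k)| + 2 = 2(2^{k+2} − 2) + 2 = 2^{k+3} − 4 + 2 = 2^{k+3} − 2.
By induction, |E(n)| = 2^{n+2} − 2 for all n ≥ 0.

|E(n)| = 2^{n+2} − 2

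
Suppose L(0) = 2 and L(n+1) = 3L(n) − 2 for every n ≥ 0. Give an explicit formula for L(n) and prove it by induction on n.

Claim: L(n) = 3^n + 1.

Base case: L(0) = 2, and 3^0 + 1 = 1 + 1 = 2.
Assume L(k) = 3^k + 1 for some k ≥ 0.
Then L(k+1) = 3L(k) − 2 = 3·(3^k + 1) − 2 = 3^{k+1} + 3 − 2 = 3^{k+1} + 1.
This completes the inductive step, so L(n) = 3^n + 1 for all n ≥ 0.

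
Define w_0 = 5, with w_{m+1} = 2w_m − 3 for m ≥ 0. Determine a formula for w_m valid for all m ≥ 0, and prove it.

Claim: w_m = 2^{m+1} + 3.

Base case: w_0 = 5, and 2^{0+1} + 3 = 2 + 3 = 5.
Assume w_r = 2^{r+1} + 3 for some r ≥ 0.
Then w_{r+1} = 2w_r − 3 = 2·(2^{r+1} + 3) − 3 = 2^{r+2} + 6 − 3 = 2^{r+2} + 3.
By induction, w_m = 2^{m+1} + 3 for all m ≥ 0.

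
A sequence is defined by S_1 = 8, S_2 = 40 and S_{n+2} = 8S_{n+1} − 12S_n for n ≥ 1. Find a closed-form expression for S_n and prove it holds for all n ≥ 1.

Claim: S_n = 2^n + 6^n.

Base cases: S_1 = 8 and 2^1 + 6^1 = 8; S_2 = 40 and 2^2 + 6^2 = 40.
Assume S_j = 2^j + 6^j for all 1 ≤ j ≤ r, where r ≥ 2.
Then S_{r+1} = 8S_r − 12S_{r−1} = 8·(2^r + 6^r) − 12·(2^{r−1} + 6^{r−1}) = (8·2 − 12)2^{r−1} + (8·6 − 12)6^{r−1} = 4·2^{r−1} + 36·6^{r−1} = 2^{r+1} + 6^{r+1}.
Hence S_n = 2^n + 6^n for every n ≥ 1, by strong induction.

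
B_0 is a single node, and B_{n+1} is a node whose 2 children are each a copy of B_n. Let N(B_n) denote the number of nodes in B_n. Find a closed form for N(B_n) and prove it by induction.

Claim: N(B_n) = 2^{n+1} − 1.

Base case: N(B_0) = 1, and 2^{0+1} − 1 = 1.
Assume N(B_r) = 2^{r+1} − 1.
Then N(B_{r+1}) = 1 + 2N(B_r) = 1 + 2(2^{r+1} − 1) = 2^{r+2} − 2 + 1 = 2^{r+2} − 1.
So the formula holds for r+1, and by induction N(B_n) = 2^{n+1} − 1 for all n ≥ 0.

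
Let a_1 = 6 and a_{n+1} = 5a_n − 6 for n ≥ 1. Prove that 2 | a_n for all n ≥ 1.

Base case: a_1 = 6 = 2·3, so 2 | a_1.
Assume 2 | a_r, so a_r = 2t for some integer t.
Then a_{r+1} = 5a_r − 6 = 5·(2t) − 6 = 2(5t − 3), so 2 | a_{r+1}.
By induction, 2 | a_n for all n ≥ 1.

2 | a_n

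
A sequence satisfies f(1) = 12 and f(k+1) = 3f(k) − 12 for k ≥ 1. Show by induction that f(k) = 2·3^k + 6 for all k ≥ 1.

Base case: f(1) = 12, and 2·3^1 + 6 = 6 + 6 = 12.
Assume f(j) = 2·3^j + 6 for some j ≥ 1.
Then f(j+1) = 3f(j) − 12 = 3·(2·3^j + 6) − 12 = 6·3^j + 18 − 12 = 2·3^{j+1} + 6.
Hence f(k) = 2·3^k + 6 for every k ≥ 1, by induction.

f(k) = 2·3^k + 6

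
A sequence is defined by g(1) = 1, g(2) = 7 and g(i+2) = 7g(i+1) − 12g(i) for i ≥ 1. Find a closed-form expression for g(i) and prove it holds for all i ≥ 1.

Claim: g(i) = -3^i + 4^i.

Base cases: g(1) = 1 and -3^1 + 4^1 = 1; g(2) = 7 and -3^2 + 4^2 = 7.
Assume g(t) = -3^t + 4^t for all 1 ≤ t ≤ j, where j ≥ 2.
Then g(j+1) = 7g(j) − 12g(j−1) = 7·(-3^j + 4^j) − 12·(-3^{j−1} + 4^{j−1}) = -(7·3 − 12)3^{j−1} + (7·4 − 12)4^{j−1} = -9·3^{j−1} + 16·4^{j−1} = -3^{j+1} + 4^{j+1}.
By strong induction, g(i) = -3^i + 4^i for all i ≥ 1.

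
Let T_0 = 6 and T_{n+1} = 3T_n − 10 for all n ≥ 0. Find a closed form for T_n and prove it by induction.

Claim: T_n = 3^n + 5.

Base case: T_0 = 6, and 3^0 + 5 = 1 + 5 = 6.
Assume T_r = 3^r + 5 for some r ≥ 0.
Then T_{r+1} = 3T_r − 10 = 3·(3^r + 5) − 10 = 3^{r+1} + 15 − 10 = 3^{r+1} + 5.
Hence T_n = 3^n + 5 for every n ≥ 0, by induction.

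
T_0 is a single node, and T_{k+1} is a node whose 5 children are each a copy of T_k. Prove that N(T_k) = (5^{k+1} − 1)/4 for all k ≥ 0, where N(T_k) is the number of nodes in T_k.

Base case: N(T_0) = 1, and (5^{0+1} − 1)/4 = 1.
Assume N(T_j) = (5^{j+1} − 1)/4.
Then N(T_{j+1}) = 1 + 5N(T_j) = 1 + 5·(5^{j+1} − 1)/4 = 1 + (5^{j+2} − 5)/4 = (4 + 5^{j+2} − 5)/4 = (5^{j+2} − 1)/4.
By induction, N(T_k) = (5^{k+1} − 1)/4 for all k ≥ 0.

N(T_k) = (5^{k+1} − 1)/4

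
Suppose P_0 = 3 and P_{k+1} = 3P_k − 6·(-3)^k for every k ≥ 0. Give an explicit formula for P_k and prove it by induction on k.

Claim: P_k = 2·3^k + (-3)^k.

Base case: P_0 = 3, and 2·3^0 + (-3)^0 = 2 + 1 = 3.
Assume P_j = 2·3^j + (-3)^j for some j ≥ 0.
Then P_{j+1} = 3P_j − 6·(-3)^j = 3·(2·3^j + (-3)^j) − 6·(-3)^j = 2·3^{j+1} + 3·(-3)^j − 6·(-3)^j = 2·3^{j+1} − 3·(-3)^j = 2·3^{j+1} + (-3)^{j+1}.
By induction, P_k = 2·3^k + (-3)^k for all k ≥ 0.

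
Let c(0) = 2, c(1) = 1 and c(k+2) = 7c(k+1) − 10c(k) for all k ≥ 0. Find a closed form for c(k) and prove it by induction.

Claim: c(k) = 3·2^k − 5^k.

Base cases: c(0) = 2 and 3·2^0 − 5^0 = 2; c(1) = 1 and 3·2^1 − 5^1 = 1.
Assume c(j) = 3·2^j − 5^j for all 0 ≤ j ≤ r, where r ≥ 1.
Then c(r+1) = 7c(r) − 10c(r−1) = 7·(3·2^r − 5^r) − 10·(3·2^{r−1} − 5^{r−1}) = 3·(7·2 − 10)2^{r−1} − (7·5 − 10)5^{r−1} = 12·2^{r−1} − 25·5^{r−1} = 3·2^{r+1} − 5^{r+1}.
Hence c(k) = 3·2^k − 5^k for every k ≥ 0, by strong induction.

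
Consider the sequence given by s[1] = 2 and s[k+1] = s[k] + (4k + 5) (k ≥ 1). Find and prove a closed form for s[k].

Claim: s[k] = 2k^2 + 3k − 3.

Base case: s[1] = 2, and 2·1^2 + 3·1 − 3 = 2.
Assume s[r] = 2r^2 + 3r − 3.
Then s[r+1] = s[r] + (4r + 5) = (2r^2 + 3r − 3) + (4r + 5) = 2r^2 + 7r + 2,
and 2·(r+1)^2 + 3·(r+1) − 3 = 2r^2 + 7r + 2.
This completes the inductive step, so s[k] = 2k^2 + 3k − 3 for all k ≥ 1.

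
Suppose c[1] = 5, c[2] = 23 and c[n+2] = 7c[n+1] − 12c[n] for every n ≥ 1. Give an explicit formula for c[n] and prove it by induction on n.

Claim: c[n] = 2·4^n − 3^n.

Base cases: c[1] = 5 and 2·4^1 − 3^1 = 5; c[2] = 23 and 2·4^2 − 3^2 = 23.
Assume c[j] = 2·4^j − 3^j for all 1 ≤ j ≤ m, where m ≥ 2.
Then c[m+1] = 7c[m] − 12c[m−1] = 7·(2·4^m − 3^m) − 12·(2·4^{m−1} − 3^{m−1}) = 2·(7·4 − 12)4^{m−1} − (7·3 − 12)3^{m−1} = 32·4^{m−1} − 9·3^{m−1} = 2·4^{m+1} − 3^{m+1}.
By strong induction, c[n] = 2·4^n − 3^n for all n ≥ 1.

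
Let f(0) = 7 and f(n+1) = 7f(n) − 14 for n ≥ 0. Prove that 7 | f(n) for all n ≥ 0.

Base case: f(0) = 7 = 7·1, so 7 | f(0).
Assume 7 | f(k), so f(k) = 7t for some integer t.
Then f(k+1) = 7f(k) − 14 = 7·(7t) − 14 = 7(7t − 2), so 7 | f(k+1).
By induction, 7 | f(n) for all n ≥ 0.

7 | f(n)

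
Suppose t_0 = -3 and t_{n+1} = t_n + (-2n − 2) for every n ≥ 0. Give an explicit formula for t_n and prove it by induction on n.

Claim: t_n = -n^2 − n − 3.

Base case: t_0 = -3, and -0^2 − 0 − 3 = -3.
Assume t_k = -k^2 − k − 3.
Then t_{k+1} = t_k + (-2k − 2) = (-k^2 − k − 3) + (-2k − 2) = -k^2 − 3k − 5,
and -(k+1)^2 − (k+1) − 3 = -k^2 − 3k − 5.
By induction, t_n = -n^2 − n − 3 for all n ≥ 0.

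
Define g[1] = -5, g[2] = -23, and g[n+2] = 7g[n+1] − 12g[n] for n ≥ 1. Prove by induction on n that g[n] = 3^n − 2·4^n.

Base cases: g[1] = -5 and 3^1 − 2·4^1 = -5; g[2] = -23 and 3^2 − 2·4^2 = -23.
Assume g[j] = 3^j − 2·4^j for all 1 ≤ j ≤ r, where r ≥ 2.
Then g[r+1] = 7g[r] − 12g[r−1] = 7·(3^r − 2·4^r) − 12·(3^{r−1} − 2·4^{r−1}) = (7·3 − 12)3^{r−1} − 2·(7·4 − 12)4^{r−1} = 9·3^{r−1} − 32·4^{r−1} = 3^{r+1} − 2·4^{r+1}.
So the formula holds for r+1, and by strong induction g[n] = 3^n − 2·4^n for all n ≥ 1.

g[n] = 3^n − 2·4^n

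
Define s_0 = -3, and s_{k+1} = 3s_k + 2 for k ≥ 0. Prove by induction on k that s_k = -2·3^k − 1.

Base case: s_0 = -3, and -2·3^0 − 1 = -2 − 1 = -3.
Assume s_j = -2·3^j − 1 for some j ≥ 0.
Then s_{j+1} = 3s_j + 2 = 3·(-2·3^j − 1) + 2 = -6·3^j − 3 + 2 = -2·3^{j+1} − 1.
By induction, s_k = -2·3^k − 1 for all k ≥ 0.

s_k = -2·3^k − 1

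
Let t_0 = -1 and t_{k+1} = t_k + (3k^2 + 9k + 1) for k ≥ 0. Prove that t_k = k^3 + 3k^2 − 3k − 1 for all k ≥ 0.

Base case: t_0 = -1, and 0^3 + 3·0^2 − 3·0 − 1 = -1.
Assume t_r = r^3 + 3r^2 − 3r − 1.
Then t_{r+1} = t_r + (3r^2 + 9r + 1) = (r^3 + 3r^2 − 3r − 1) + (3r^2 + 9r + 1) = r^3 + 6r^2 + 6r,
and (r+1)^3 + 3·(r+1)^2 − 3·(r+1) − 1 = r^3 + 6r^2 + 6r.
This completes the inductive step, so t_k = k^3 + 3k^2 − 3k − 1 for all k ≥ 0.

t_k = k^3 + 3k^2 − 3k − 1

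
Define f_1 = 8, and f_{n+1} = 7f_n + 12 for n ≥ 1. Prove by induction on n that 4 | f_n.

Base case: f_1 = 8 = 4·2, so 4 | f_1.
Assume 4 | f_r, so f_r = 4t for some integer t.
Then f_{r+1} = 7f_r + 12 = 7·(4t) + 12 = 4(7t + 3), so 4 | f_{r+1}.
This completes the inductive step, so 4 | f_n for all n ≥ 1.

4 | f_n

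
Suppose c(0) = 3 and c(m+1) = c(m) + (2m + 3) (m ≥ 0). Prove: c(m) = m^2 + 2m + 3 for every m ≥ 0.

Base case: c(0) = 3, and 0^2 + 2·0 + 3 = 3.
Assume c(k) = k^2 + 2k + 3.
Then c(k+1) = c(k) + (2k + 3) = (k^2 + 2k + 3) + (2k + 3) = k^2 + 4k + 6,
and (k+1)^2 + 2·(k+1) + 3 = k^2 + 4k + 6.
This completes the inductive step, so c(m) = m^2 + 2m + 3 for all m ≥ 0.

c(m) = m^2 + 2m + 3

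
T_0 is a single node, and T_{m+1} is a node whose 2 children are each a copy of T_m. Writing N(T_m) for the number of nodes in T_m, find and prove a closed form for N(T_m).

Claim: N(T_m) = 2^{m+1} − 1.

Base case: N(T_0) = 1, and 2^{0+1} − 1 = 1.
Assume N(T_k) = 2^{k+1} − 1.
Then N(T_{k+1}) = 1 + 2N(T_k) = 1 + 2(2^{k+1} − 1) = 2^{k+2} − 2 + 1 = 2^{k+2} − 1.
So the formula holds for k+1, and by induction N(T_m) = 2^{m+1} − 1 for all m ≥ 0.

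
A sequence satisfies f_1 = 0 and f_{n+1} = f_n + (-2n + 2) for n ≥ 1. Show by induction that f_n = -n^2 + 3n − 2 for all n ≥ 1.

Base case: f_1 = 0, and -1^2 + 3·1 − 2 = 0.
Assume f_k = -k^2 + 3k − 2.
Then f_{k+1} = f_k + (-2k + 2) = (-k^2 + 3k − 2) + (-2k + 2) = -k^2 + k,
and -(k+1)^2 + 3·(k+1) − 2 = -k^2 + k.
Hence f_n = -n^2 + 3n − 2 for every n ≥ 1, by induction.

f_n = -n^2 + 3n − 2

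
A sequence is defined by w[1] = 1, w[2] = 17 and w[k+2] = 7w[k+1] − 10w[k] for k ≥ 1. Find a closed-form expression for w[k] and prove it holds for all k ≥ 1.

Claim: w[k] = 5^k − 2·2^k.

Base cases: w[1] = 1 and 5^1 − 2·2^1 = 1; w[2] = 17 and 5^2 − 2·2^2 = 17.
Assume w[j] = 5^j − 2·2^j for all 1 ≤ j ≤ m, where m ≥ 2.
Then w[m+1] = 7w[m] − 10w[m−1] = 7·(5^m − 2·2^m) − 10·(5^{m−1} − 2·2^{m−1}) = (7·5 − 10)5^{m−1} − 2·(7·2 − 10)2^{m−1} = 25·5^{m−1} − 8·2^{m−1} = 5^{m+1} − 2·2^{m+1}.
Hence w[k] = 5^k − 2·2^k for every k ≥ 1, by strong induction.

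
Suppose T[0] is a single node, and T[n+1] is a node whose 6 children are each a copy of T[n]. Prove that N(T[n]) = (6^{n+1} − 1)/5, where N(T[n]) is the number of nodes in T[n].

Base case: N(T[0]) = 1, and (6^{0+1} − 1)/5 = 1.
Assume N(T[j]) = (6^{j+1} − 1)/5.
Then N(T[j+1]) = 1 + 6N(T[j]) = 1 + 6·(6^{j+1} − 1)/5 = 1 + (6^{j+2} − 6)/5 = (5 + 6^{j+2} − 6)/5 = (6^{j+2} − 1)/5.
So the formula holds for j+1, and by induction N(T[n]) = (6^{n+1} − 1)/5 for all n ≥ 0.

N(T[n]) = (6^{n+1} − 1)/5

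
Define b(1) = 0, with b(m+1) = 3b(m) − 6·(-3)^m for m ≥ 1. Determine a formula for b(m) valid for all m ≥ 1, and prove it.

Claim: b(m) = 3^m + (-3)^m.

Base case: b(1) = 0, and 3^1 + (-3)^1 = 3 − 3 = 0.
Assume b(j) = 3^j + (-3)^j for some j ≥ 1.
Then b(j+1) = 3b(j) − 6·(-3)^j = 3·(3^j + (-3)^j) − 6·(-3)^j = 3^{j+1} + 3·(-3)^j − 6·(-3)^j = 3^{j+1} − 3·(-3)^j = 3^{j+1} + (-3)^{j+1}.
This completes the inductive step, so b(m) = 3^m + (-3)^m for all m ≥ 1.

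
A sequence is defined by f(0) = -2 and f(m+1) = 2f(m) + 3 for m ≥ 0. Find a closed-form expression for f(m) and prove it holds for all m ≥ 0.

Claim: f(m) = 2^m − 3.

Base case: f(0) = -2, and 2^0 − 3 = 1 − 3 = -2.
Assume f(k) = 2^k − 3 for some k ≥ 0.
Then f(k+1) = 2f(k) + 3 = 2·(2^k − 3) + 3 = 2^{k+1} − 6 + 3 = 2^{k+1} − 3.
So the formula holds for k+1, and by induction f(m) = 2^m − 3 for all m ≥ 0.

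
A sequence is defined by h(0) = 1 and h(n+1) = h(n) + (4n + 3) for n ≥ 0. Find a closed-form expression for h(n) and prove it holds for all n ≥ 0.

Claim: h(n) = 2n^2 + n + 1.

Base case: h(0) = 1, and 2·0^2 + 0 + 1 = 1.
Assume h(m) = 2m^2 + m + 1.
Then h(m+1) = h(m) + (4m + 3) = (2m^2 + m + 1) + (4m + 3) = 2m^2 + 5m + 4,
and 2·(m+1)^2 + (m+1) + 1 = 2m^2 + 5m + 4.
This completes the inductive step, so h(n) = 2n^2 + n + 1 for all n ≥ 0.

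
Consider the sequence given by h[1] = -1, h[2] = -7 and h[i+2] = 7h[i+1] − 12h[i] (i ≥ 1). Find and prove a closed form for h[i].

Claim: h[i] = -4^i + 3^i.

Base cases: h[1] = -1 and -4^1 + 3^1 = -1; h[2] = -7 and -4^2 + 3^2 = -7.
Assume h[j] = -4^j + 3^j for all 1 ≤ j ≤ r, where r ≥ 2.
Then h[r+1] = 7h[r] − 12h[r−1] = 7·(-4^r + 3^r) − 12·(-4^{r−1} + 3^{r−1}) = -(7·4 − 12)4^{r−1} + (7·3 − 12)3^{r−1} = -16·4^{r−1} + 9·3^{r−1} = -4^{r+1} + 3^{r+1}.
Hence h[i] = -4^i + 3^i for every i ≥ 1, by strong induction.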